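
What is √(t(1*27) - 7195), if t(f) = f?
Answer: 32*I*√7 ≈ 84.664*I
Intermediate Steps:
√(t(1*27) - 7195) = √(1*27 - 7195) = √(27 - 7195) = √(-7168) = 32*I*√7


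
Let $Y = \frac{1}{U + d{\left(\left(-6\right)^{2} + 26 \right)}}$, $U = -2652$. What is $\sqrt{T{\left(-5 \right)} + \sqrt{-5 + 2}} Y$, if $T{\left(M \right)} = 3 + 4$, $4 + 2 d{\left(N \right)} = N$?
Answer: $- \frac{\sqrt{7 + i \sqrt{3}}}{2623} \approx -0.0010162 - 0.00012386 i$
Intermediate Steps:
$d{\left(N \right)} = -2 + \frac{N}{2}$
$Y = - \frac{1}{2623}$ ($Y = \frac{1}{-2652 - \left(2 - \frac{\left(-6\right)^{2} + 26}{2}\right)} = \frac{1}{-2652 - \left(2 - \frac{36 + 26}{2}\right)} = \frac{1}{-2652 + \left(-2 + \frac{1}{2} \cdot 62\right)} = \frac{1}{-2652 + \left(-2 + 31\right)} = \frac{1}{-2652 + 29} = \frac{1}{-2623} = - \frac{1}{2623} \approx -0.00038124$)
$T{\left(M \right)} = 7$
$\sqrt{T{\left(-5 \right)} + \sqrt{-5 + 2}} Y = \sqrt{7 + \sqrt{-5 + 2}} \left(- \frac{1}{2623}\right) = \sqrt{7 + \sqrt{-3}} \left(- \frac{1}{2623}\right) = \sqrt{7 + i \sqrt{3}} \left(- \frac{1}{2623}\right) = - \frac{\sqrt{7 + i \sqrt{3}}}{2623}$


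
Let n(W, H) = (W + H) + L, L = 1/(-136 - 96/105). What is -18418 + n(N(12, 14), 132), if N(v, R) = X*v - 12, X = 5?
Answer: -87396531/4792 ≈ -18238.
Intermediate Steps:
N(v, R) = -12 + 5*v (N(v, R) = 5*v - 12 = -12 + 5*v)
L = -35/4792 (L = 1/(-136 - 96*1/105) = 1/(-136 - 32/35) = 1/(-4792/35) = -35/4792 ≈ -0.0073038)
n(W, H) = -35/4792 + H + W (n(W, H) = (W + H) - 35/4792 = (H + W) - 35/4792 = -35/4792 + H + W)
-18418 + n(N(12, 14), 132) = -18418 + (-35/4792 + 132 + (-12 + 5*12)) = -18418 + (-35/4792 + 132 + (-12 + 60)) = -18418 + (-35/4792 + 132 + 48) = -18418 + 862525/4792 = -87396531/4792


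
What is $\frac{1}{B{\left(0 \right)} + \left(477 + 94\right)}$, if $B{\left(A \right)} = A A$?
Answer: $\frac{1}{571} \approx 0.0017513$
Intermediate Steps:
$B{\left(A \right)} = A^{2}$
$\frac{1}{B{\left(0 \right)} + \left(477 + 94\right)} = \frac{1}{0^{2} + \left(477 + 94\right)} = \frac{1}{0 + 571} = \frac{1}{571}$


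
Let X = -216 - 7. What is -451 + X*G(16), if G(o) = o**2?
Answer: -57539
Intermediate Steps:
X = -223
-451 + X*G(16) = -451 - 223*16**2 = -451 - 223*256 = -451 - 57088 = -57539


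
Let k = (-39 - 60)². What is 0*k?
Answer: 0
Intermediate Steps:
k = 9801 (k = (-99)² = 9801)
0*k = 0*9801 = 0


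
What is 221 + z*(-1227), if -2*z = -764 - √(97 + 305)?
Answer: -468493 - 1227*√402/2 ≈ -4.8079e+5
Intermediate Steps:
z = 382 + √402/2 (z = -(-764 - √(97 + 305))/2 = -(-764 - √402)/2 = 382 + √402/2 ≈ 392.02)
221 + z*(-1227) = 221 + (382 + √402/2)*(-1227) = 221 + (-468714 - 1227*√402/2) = -468493 - 1227*√402/2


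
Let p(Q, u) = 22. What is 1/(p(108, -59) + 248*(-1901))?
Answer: -1/471426 ≈ -2.1212e-6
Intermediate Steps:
1/(p(108, -59) + 248*(-1901)) = 1/(22 + 248*(-1901)) = 1/(22 - 471448) = 1/(-471426) = -1/471426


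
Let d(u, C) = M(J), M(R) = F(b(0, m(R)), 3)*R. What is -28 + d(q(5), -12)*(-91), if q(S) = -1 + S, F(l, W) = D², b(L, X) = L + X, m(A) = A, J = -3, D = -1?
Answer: 245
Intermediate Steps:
F(l, W) = 1 (F(l, W) = (-1)² = 1)
M(R) = R (M(R) = 1*R = R)
d(u, C) = -3
-28 + d(q(5), -12)*(-91) = -28 - 3*(-91) = -28 + 273 = 245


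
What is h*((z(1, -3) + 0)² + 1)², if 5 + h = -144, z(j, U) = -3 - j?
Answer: -43061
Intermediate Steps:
h = -149 (h = -5 - 144 = -149)
h*((z(1, -3) + 0)² + 1)² = -149*(((-3 - 1*1) + 0)² + 1)² = -149*(((-3 - 1) + 0)² + 1)² = -149*((-4 + 0)² + 1)² = -149*((-4)² + 1)² = -149*(16 + 1)² = -149*17² = -149*289 = -43061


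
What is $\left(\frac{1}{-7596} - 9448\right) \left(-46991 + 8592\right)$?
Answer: $\frac{2755781378591}{7596} \approx 3.6279 \cdot 10^{8}$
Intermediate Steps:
$\left(\frac{1}{-7596} - 9448\right) \left(-46991 + 8592\right) = \left(- \frac{1}{7596} - 9448\right) \left(-38399\right) = \left(- \frac{71767009}{7596}\right) \left(-38399\right) = \frac{2755781378591}{7596}$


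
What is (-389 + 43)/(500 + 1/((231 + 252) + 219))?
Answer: -242892/351001 ≈ -0.69200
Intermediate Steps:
(-389 + 43)/(500 + 1/((231 + 252) + 219)) = -346/(500 + 1/(483 + 219)) = -346/(500 + 1/702) = -346/351001/702 = -346*702/351001 = -242892/351001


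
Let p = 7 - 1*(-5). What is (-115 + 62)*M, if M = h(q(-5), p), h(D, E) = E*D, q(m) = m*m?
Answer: -15900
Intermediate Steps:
p = 12 (p = 7 + 5 = 12)
q(m) = m**2
h(D, E) = D*E
M = 300 (M = (-5)**2*12 = 25*12 = 300)
(-115 + 62)*M = (-115 + 62)*300 = -53*300 = -15900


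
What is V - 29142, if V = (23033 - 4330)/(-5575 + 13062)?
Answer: -218167451/7487 ≈ -29140.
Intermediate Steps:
V = 18703/7487 ≈ 2.4981
V - 29142 = 18703/7487 - 29142 = -218167451/7487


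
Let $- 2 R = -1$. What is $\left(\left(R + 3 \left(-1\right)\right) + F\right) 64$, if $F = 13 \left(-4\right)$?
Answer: $-3488$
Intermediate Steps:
$R = \frac{1}{2}$ ($R = \left(- \frac{1}{2}\right) \left(-1\right) = \frac{1}{2} \approx 0.5$)
$F = -52$
$\left(\left(R + 3 \left(-1\right)\right) + F\right) 64 = \left(\left(\frac{1}{2} + 3 \left(-1\right)\right) - 52\right) 64 = \left(\left(\frac{1}{2} - 3\right) - 52\right) 64 = \left(- \frac{5}{2} - 52\right) 64 = \left(- \frac{109}{2}\right) 64 = -3488$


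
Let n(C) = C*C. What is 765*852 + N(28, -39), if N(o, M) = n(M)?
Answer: 653301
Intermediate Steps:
n(C) = C**2
N(o, M) = M**2
765*852 + N(28, -39) = 765*852 + (-39)**2 = 651780 + 1521 = 653301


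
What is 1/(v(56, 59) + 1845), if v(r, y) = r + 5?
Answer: 1/1906 ≈ 0.00052466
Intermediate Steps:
v(r, y) = 5 + r
1/(v(56, 59) + 1845) = 1/((5 + 56) + 1845) = 1/(61 + 1845) = 1/1906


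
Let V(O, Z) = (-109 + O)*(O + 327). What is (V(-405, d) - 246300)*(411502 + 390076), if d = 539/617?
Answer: -165291796224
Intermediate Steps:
d = 539/617 (d = 539*(1/617) = 539/617 ≈ 0.87358)
V(O, Z) = (-109 + O)*(327 + O)
(V(-405, d) - 246300)*(411502 + 390076) = ((-35643 + (-405)**2 + 218*(-405)) - 246300)*(411502 + 390076) = ((-35643 + 164025 - 88290) - 246300)*801578 = (40092 - 246300)*801578 = -206208*801578 = -165291796224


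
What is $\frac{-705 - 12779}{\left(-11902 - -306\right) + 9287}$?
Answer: $\frac{13484}{2309} \approx 5.8398$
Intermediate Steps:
$\frac{-705 - 12779}{\left(-11902 - -306\right) + 9287} = - \frac{13484}{\left(-11902 + 306\right) + 9287} = - \frac{13484}{-11596 + 9287} = - \frac{13484}{-2309} = \left(-13484\right) \left(- \frac{1}{2309}\right) = \frac{13484}{2309}$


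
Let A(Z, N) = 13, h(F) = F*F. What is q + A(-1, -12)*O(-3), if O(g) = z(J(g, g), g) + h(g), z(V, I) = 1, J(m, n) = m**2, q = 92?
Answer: 222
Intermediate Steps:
h(F) = F**2
O(g) = 1 + g**2
q + A(-1, -12)*O(-3) = 92 + 13*(1 + (-3)**2) = 92 + 13*(1 + 9) = 92 + 13*10 = 92 + 130 = 222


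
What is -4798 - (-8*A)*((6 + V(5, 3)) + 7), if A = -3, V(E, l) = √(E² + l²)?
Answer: -5110 - 24*√34 ≈ -5249.9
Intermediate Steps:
-4798 - (-8*A)*((6 + V(5, 3)) + 7) = -4798 - (-8*(-3))*((6 + √(5² + 3²)) + 7) = -4798 - 24*((6 + √(25 + 9)) + 7) = -4798 - 24*((6 + √34) + 7) = -4798 - 24*(13 + √34) = -4798 - (312 + 24*√34) = -4798 + (-312 - 24*√34) = -5110 - 24*√34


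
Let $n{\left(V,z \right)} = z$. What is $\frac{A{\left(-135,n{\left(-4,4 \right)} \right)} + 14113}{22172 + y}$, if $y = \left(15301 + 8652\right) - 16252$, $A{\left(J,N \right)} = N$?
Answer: $\frac{14117}{29873} \approx 0.47257$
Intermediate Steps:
$y = 7701$ ($y = 23953 - 16252 = 7701$)
$\frac{A{\left(-135,n{\left(-4,4 \right)} \right)} + 14113}{22172 + y} = \frac{4 + 14113}{22172 + 7701} = \frac{14117}{29873}$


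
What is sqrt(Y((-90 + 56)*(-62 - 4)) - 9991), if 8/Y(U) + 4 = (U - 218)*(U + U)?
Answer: I*sqrt(51626558190306489)/2273171 ≈ 99.955*I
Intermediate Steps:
Y(U) = 8/(-4 + 2*U*(-218 + U)) (Y(U) = 8/(-4 + (U - 218)*(U + U)) = 8/(-4 + (-218 + U)*(2*U)) = 8/(-4 + 2*U*(-218 + U)))
sqrt(Y((-90 + 56)*(-62 - 4)) - 9991) = sqrt(4/(-2 + ((-90 + 56)*(-62 - 4))**2 - 218*(-90 + 56)*(-62 - 4)) - 9991) = sqrt(4/(-2 + (-34*(-66))**2 - (-7412)*(-66)) - 9991) = sqrt(4/(-2 + 2244**2 - 218*2244) - 9991) = sqrt(4/(-2 + 5035536 - 489192) - 9991) = sqrt(4/4546342 - 9991) = sqrt(4*(1/4546342) - 9991) = sqrt(2/2273171 - 9991) = sqrt(-22711251459/2273171) = I*sqrt(51626558190306489)/2273171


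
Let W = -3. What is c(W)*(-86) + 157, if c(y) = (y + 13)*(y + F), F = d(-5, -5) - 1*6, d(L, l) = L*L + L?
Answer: -9303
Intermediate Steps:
d(L, l) = L + L**2 (d(L, l) = L**2 + L = L + L**2)
F = 14 (F = -5*(1 - 5) - 1*6 = -5*(-4) - 6 = 20 - 6 = 14)
c(y) = (13 + y)*(14 + y) (c(y) = (y + 13)*(y + 14) = (13 + y)*(14 + y))
c(W)*(-86) + 157 = (182 + (-3)**2 + 27*(-3))*(-86) + 157 = (182 + 9 - 81)*(-86) + 157 = 110*(-86) + 157 = -9460 + 157 = -9303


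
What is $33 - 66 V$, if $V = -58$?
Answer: $3861$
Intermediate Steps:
$33 - 66 V = 33 - -3828 = 33 + 3828 = 3861$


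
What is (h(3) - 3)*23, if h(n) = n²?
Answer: 138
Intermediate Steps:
(h(3) - 3)*23 = (3² - 3)*23 = (9 - 3)*23 = 6*23 = 138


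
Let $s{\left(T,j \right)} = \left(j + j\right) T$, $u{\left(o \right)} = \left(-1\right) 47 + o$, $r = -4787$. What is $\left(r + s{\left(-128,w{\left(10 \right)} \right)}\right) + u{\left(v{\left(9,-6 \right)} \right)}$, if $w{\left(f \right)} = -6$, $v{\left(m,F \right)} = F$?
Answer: $-3304$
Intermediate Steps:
$u{\left(o \right)} = -47 + o$
$s{\left(T,j \right)} = 2 T j$ ($s{\left(T,j \right)} = 2 j T = 2 T j$)
$\left(r + s{\left(-128,w{\left(10 \right)} \right)}\right) + u{\left(v{\left(9,-6 \right)} \right)} = \left(-4787 + 2 \left(-128\right) \left(-6\right)\right) - 53 = \left(-4787 + 1536\right) - 53 = -3251 - 53 = -3304$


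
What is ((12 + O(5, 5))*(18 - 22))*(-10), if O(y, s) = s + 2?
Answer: 760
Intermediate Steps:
O(y, s) = 2 + s
((12 + O(5, 5))*(18 - 22))*(-10) = ((12 + (2 + 5))*(18 - 22))*(-10) = ((12 + 7)*(-4))*(-10) = (19*(-4))*(-10) = -76*(-10) = 760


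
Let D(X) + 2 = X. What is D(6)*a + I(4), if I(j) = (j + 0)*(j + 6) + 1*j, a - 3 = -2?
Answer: 48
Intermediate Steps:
D(X) = -2 + X
a = 1 (a = 3 - 2 = 1)
I(j) = j + j*(6 + j) (I(j) = j*(6 + j) + j = j + j*(6 + j))
D(6)*a + I(4) = (-2 + 6)*1 + 4*(7 + 4) = 4*1 + 4*11 = 4 + 44 = 48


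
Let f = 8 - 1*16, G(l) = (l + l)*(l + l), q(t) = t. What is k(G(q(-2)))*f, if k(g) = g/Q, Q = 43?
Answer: -128/43 ≈ -2.9767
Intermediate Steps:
G(l) = 4*l² (G(l) = (2*l)*(2*l) = 4*l²)
f = -8 (f = 8 - 16 = -8)
k(g) = g/43
k(G(q(-2)))*f = ((4*(-2)²)/43)*(-8) = ((4*4)/43)*(-8) = ((1/43)*16)*(-8) = (16/43)*(-8) = -128/43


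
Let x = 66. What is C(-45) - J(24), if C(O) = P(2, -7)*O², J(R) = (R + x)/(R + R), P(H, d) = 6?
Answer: 97185/8 ≈ 12148.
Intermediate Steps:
J(R) = (66 + R)/(2*R) (J(R) = (R + 66)/(R + R) = (66 + R)/((2*R)) = (66 + R)*(1/(2*R)) = (66 + R)/(2*R))
C(O) = 6*O²
C(-45) - J(24) = 6*(-45)² - (66 + 24)/(2*24) = 6*2025 - 90/(2*24) = 12150 - 1*15/8 = 12150 - 15/8 = 97185/8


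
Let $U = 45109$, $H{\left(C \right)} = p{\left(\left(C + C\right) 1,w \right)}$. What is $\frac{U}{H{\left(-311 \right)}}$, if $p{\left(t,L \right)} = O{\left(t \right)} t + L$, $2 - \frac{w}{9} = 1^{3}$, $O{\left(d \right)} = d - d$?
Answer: $\frac{45109}{9} \approx 5012.1$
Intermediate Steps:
$O{\left(d \right)} = 0$
$w = 9$ ($w = 18 - 9 \cdot 1^{3} = 18 - 9 = 9$)
$p{\left(t,L \right)} = L$ ($p{\left(t,L \right)} = 0 t + L = 0 + L = L$)
$H{\left(C \right)} = 9$
$\frac{U}{H{\left(-311 \right)}} = \frac{45109}{9}$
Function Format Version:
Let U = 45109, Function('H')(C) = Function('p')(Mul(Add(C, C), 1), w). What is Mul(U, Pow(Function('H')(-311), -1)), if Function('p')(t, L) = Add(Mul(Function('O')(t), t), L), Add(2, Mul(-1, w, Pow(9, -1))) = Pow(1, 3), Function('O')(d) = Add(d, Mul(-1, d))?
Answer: Rational(45109, 9) ≈ 5012.1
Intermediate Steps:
Function('O')(d) = 0
w = 9 (w = Add(18, Mul(-9, Pow(1, 3))) = Add(18, Mul(-9, 1)) = Add(18, -9) = 9)
Function('p')(t, L) = L (Function('p')(t, L) = Add(Mul(0, t), L) = Add(0, L) = L)
Function('H')(C) = 9
Mul(U, Pow(Function('H')(-311), -1)) = Mul(45109, Pow(9, -1)) = Mul(45109, Rational(1, 9)) = Rational(45109, 9)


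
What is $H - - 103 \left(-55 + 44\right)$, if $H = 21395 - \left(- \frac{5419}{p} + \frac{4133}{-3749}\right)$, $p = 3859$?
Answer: $\frac{293174541520}{14467391} \approx 20265.0$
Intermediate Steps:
$H = \frac{309566095523}{14467391}$ ($H = 21395 - \left(- \frac{5419}{3859} + \frac{4133}{-3749}\right) = 21395 - \left(\left(-5419\right) \frac{1}{3859} + 4133 \left(- \frac{1}{3749}\right)\right) = 21395 - \left(- \frac{5419}{3859} - \frac{4133}{3749}\right) = 21395 - - \frac{36265078}{14467391} = 21395 + \frac{36265078}{14467391} = \frac{309566095523}{14467391} \approx 21398.0$)
$H - - 103 \left(-55 + 44\right) = \frac{309566095523}{14467391} - - 103 \left(-55 + 44\right) = \frac{309566095523}{14467391} - \left(-103\right) \left(-11\right) = \frac{309566095523}{14467391} - 1133 = \frac{293174541520}{14467391}$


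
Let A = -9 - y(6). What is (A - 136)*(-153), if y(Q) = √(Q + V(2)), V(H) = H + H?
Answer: 22185 + 153*√10 ≈ 22669.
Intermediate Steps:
V(H) = 2*H
y(Q) = √(4 + Q) (y(Q) = √(Q + 2*2) = √(Q + 4) = √(4 + Q))
A = -9 - √10 (A = -9 - √(4 + 6) = -9 - √10 ≈ -12.162)
(A - 136)*(-153) = ((-9 - √10) - 136)*(-153) = (-145 - √10)*(-153) = 22185 + 153*√10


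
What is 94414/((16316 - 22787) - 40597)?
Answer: -47207/23534 ≈ -2.0059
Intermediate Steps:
94414/((16316 - 22787) - 40597) = 94414/(-6471 - 40597) = 94414/(-47068) = 94414*(-1/47068) = -47207/23534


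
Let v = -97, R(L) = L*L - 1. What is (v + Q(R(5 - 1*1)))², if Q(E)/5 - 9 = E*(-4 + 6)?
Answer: 9604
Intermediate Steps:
R(L) = -1 + L² (R(L) = L² - 1 = -1 + L²)
Q(E) = 45 + 10*E (Q(E) = 45 + 5*(E*(-4 + 6)) = 45 + 5*(E*2) = 45 + 5*(2*E) = 45 + 10*E)
(v + Q(R(5 - 1*1)))² = (-97 + (45 + 10*(-1 + (5 - 1*1)²)))² = (-97 + (45 + 10*(-1 + (5 - 1)²)))² = (-97 + (45 + 10*(-1 + 4²)))² = (-97 + (45 + 10*(-1 + 16)))² = (-97 + (45 + 10*15))² = (-97 + (45 + 150))² = (-97 + 195)² = 98² = 9604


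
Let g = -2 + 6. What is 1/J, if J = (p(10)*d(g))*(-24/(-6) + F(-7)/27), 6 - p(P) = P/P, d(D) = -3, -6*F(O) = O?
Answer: -54/3275 ≈ -0.016489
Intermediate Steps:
F(O) = -O/6
g = 4
p(P) = 5 (p(P) = 6 - P/P = 6 - 1*1 = 6 - 1 = 5)
J = -3275/54 (J = (5*(-3))*(-24/(-6) - ⅙*(-7)/27) = -15*(-24*(-⅙) + (7/6)*(1/27)) = -15*(4 + 7/162) = -15*655/162 = -3275/54 ≈ -60.648)
1/J = 1/(-3275/54) = -54/3275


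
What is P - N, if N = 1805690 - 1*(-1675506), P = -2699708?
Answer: -6180904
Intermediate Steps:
N = 3481196 (N = 1805690 + 1675506 = 3481196)
P - N = -2699708 - 1*3481196 = -2699708 - 3481196 = -6180904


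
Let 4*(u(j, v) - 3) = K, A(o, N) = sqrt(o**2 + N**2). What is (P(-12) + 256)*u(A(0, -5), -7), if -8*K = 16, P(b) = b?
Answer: 610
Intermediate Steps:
A(o, N) = sqrt(N**2 + o**2)
K = -2 (K = -1/8*16 = -2)
u(j, v) = 5/2 (u(j, v) = 3 + (1/4)*(-2) = 3 - 1/2 = 5/2)
(P(-12) + 256)*u(A(0, -5), -7) = (-12 + 256)*(5/2) = 244*(5/2) = 610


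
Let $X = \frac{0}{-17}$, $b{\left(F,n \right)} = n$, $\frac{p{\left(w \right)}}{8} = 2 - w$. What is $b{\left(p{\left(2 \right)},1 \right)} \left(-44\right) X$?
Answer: $0$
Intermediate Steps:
$p{\left(w \right)} = 16 - 8 w$ ($p{\left(w \right)} = 8 \left(2 - w\right) = 16 - 8 w$)
$X = 0$ ($X = 0 \left(- \frac{1}{17}\right) = 0$)
$b{\left(p{\left(2 \right)},1 \right)} \left(-44\right) X = 1 \left(-44\right) 0 = \left(-44\right) 0 = 0$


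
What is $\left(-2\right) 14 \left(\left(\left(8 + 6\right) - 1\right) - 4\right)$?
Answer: $-252$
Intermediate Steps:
$\left(-2\right) 14 \left(\left(\left(8 + 6\right) - 1\right) - 4\right) = - 28 \left(\left(14 - 1\right) - 4\right) = - 28 \left(13 - 4\right) = \left(-28\right) 9 = -252$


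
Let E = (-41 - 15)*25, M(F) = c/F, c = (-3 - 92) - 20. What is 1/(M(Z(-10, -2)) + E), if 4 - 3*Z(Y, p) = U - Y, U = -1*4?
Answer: -2/2455 ≈ -0.00081466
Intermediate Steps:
c = -115 (c = -95 - 20 = -115)
U = -4
Z(Y, p) = 8/3 + Y/3 (Z(Y, p) = 4/3 - (-4 - Y)/3 = 4/3 + (4/3 + Y/3) = 8/3 + Y/3)
M(F) = -115/F
E = -1400 (E = -56*25 = -1400)
1/(M(Z(-10, -2)) + E) = 1/(-115/(8/3 + (⅓)*(-10)) - 1400) = 1/(-115/(8/3 - 10/3) - 1400) = 1/(-115/(-⅔) - 1400) = 1/(-115*(-3/2) - 1400) = 1/(345/2 - 1400) = 1/(-2455/2) = -2/2455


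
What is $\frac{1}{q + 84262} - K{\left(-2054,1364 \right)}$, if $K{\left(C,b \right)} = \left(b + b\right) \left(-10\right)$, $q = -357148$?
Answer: $\frac{7444330079}{272886} \approx 27280.0$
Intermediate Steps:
$K{\left(C,b \right)} = - 20 b$ ($K{\left(C,b \right)} = 2 b \left(-10\right) = - 20 b$)
$\frac{1}{q + 84262} - K{\left(-2054,1364 \right)} = \frac{1}{-357148 + 84262} - \left(-20\right) 1364 = \frac{1}{-272886} - -27280 = - \frac{1}{272886} + 27280 = \frac{7444330079}{272886}$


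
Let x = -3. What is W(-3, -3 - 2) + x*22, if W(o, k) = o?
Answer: -69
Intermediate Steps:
W(-3, -3 - 2) + x*22 = -3 - 3*22 = -3 - 66 = -69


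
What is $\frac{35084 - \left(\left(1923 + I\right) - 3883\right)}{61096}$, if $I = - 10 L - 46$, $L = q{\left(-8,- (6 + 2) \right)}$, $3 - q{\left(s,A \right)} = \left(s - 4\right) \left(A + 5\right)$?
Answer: $\frac{4595}{7637} \approx 0.60168$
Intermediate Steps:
$q{\left(s,A \right)} = 3 - \left(-4 + s\right) \left(5 + A\right)$ ($q{\left(s,A \right)} = 3 - \left(s - 4\right) \left(A + 5\right) = 3 - \left(-4 + s\right) \left(5 + A\right)$)
$L = -33$ ($L = 23 - -40 + 4 \left(- (6 + 2)\right) - - (6 + 2) \left(-8\right) = 23 + 40 + 4 \left(\left(-1\right) 8\right) - \left(-1\right) 8 \left(-8\right) = 23 + 40 + 4 \left(-8\right) - \left(-8\right) \left(-8\right) = 23 + 40 - 32 - 64 = -33$)
$I = 284$ ($I = \left(-10\right) \left(-33\right) - 46 = 330 - 46 = 284$)
$\frac{35084 - \left(\left(1923 + I\right) - 3883\right)}{61096} = \frac{35084 - \left(\left(1923 + 284\right) - 3883\right)}{61096} = \left(35084 - \left(2207 - 3883\right)\right) \frac{1}{61096} = \left(35084 - -1676\right) \frac{1}{61096} = \left(35084 + 1676\right) \frac{1}{61096} = 36760 \cdot \frac{1}{61096} = \frac{4595}{7637}$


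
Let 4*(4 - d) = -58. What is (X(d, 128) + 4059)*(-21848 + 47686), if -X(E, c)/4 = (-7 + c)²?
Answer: -1408300190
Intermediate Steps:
d = 37/2 (d = 4 - ¼*(-58) = 4 + 29/2 = 37/2 ≈ 18.500)
X(E, c) = -4*(-7 + c)²
(X(d, 128) + 4059)*(-21848 + 47686) = (-4*(-7 + 128)² + 4059)*(-21848 + 47686) = (-4*121² + 4059)*25838 = (-4*14641 + 4059)*25838 = (-58564 + 4059)*25838 = -54505*25838 = -1408300190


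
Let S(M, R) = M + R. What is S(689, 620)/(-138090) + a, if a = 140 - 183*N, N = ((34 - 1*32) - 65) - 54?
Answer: 2975976281/138090 ≈ 21551.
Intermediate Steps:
N = -117 (N = ((34 - 32) - 65) - 54 = (2 - 65) - 54 = -63 - 54 = -117)
a = 21551 (a = 140 - 183*(-117) = 140 + 21411 = 21551)
S(689, 620)/(-138090) + a = (689 + 620)/(-138090) + 21551 = 1309*(-1/138090) + 21551 = -1309/138090 + 21551 = 2975976281/138090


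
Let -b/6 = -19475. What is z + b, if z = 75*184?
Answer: 130650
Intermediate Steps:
b = 116850 (b = -6*(-19475) = 116850)
z = 13800
z + b = 13800 + 116850 = 130650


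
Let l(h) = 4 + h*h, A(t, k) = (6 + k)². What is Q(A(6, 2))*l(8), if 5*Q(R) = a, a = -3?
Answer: -204/5 ≈ -40.800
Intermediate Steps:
Q(R) = -⅗ (Q(R) = (⅕)*(-3) = -⅗)
l(h) = 4 + h²
Q(A(6, 2))*l(8) = -3*(4 + 8²)/5 = -3*(4 + 64)/5 = -⅗*68 = -204/5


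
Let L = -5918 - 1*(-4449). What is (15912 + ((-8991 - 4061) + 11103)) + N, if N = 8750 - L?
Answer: 24182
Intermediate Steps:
L = -1469 (L = -5918 + 4449 = -1469)
N = 10219 (N = 8750 - 1*(-1469) = 8750 + 1469 = 10219)
(15912 + ((-8991 - 4061) + 11103)) + N = (15912 + ((-8991 - 4061) + 11103)) + 10219 = (15912 + (-13052 + 11103)) + 10219 = (15912 - 1949) + 10219 = 13963 + 10219 = 24182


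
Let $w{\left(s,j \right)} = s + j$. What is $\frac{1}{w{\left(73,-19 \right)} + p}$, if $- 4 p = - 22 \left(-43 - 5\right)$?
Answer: $- \frac{1}{210} \approx -0.0047619$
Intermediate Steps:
$p = -264$ ($p = - \frac{\left(-22\right) \left(-43 - 5\right)}{4} = - \frac{\left(-22\right) \left(-48\right)}{4} = \left(- \frac{1}{4}\right) 1056 = -264$)
$w{\left(s,j \right)} = j + s$
$\frac{1}{w{\left(73,-19 \right)} + p} = \frac{1}{\left(-19 + 73\right) - 264} = \frac{1}{54 - 264} = \frac{1}{-210} = - \frac{1}{210}$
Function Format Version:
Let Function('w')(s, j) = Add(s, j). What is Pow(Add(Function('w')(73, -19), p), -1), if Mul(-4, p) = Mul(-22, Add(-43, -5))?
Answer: Rational(-1, 210) ≈ -0.0047619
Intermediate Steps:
p = -264 (p = Mul(Rational(-1, 4), Mul(-22, Add(-43, -5))) = Mul(Rational(-1, 4), Mul(-22, -48)) = Mul(Rational(-1, 4), 1056) = -264)
Function('w')(s, j) = Add(j, s)
Pow(Add(Function('w')(73, -19), p), -1) = Pow(Add(Add(-19, 73), -264), -1) = Pow(Add(54, -264), -1) = Pow(-210, -1) = Rational(-1, 210)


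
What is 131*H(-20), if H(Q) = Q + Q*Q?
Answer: 49780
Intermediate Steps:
H(Q) = Q + Q²
131*H(-20) = 131*(-20*(1 - 20)) = 131*(-20*(-19)) = 131*380 = 49780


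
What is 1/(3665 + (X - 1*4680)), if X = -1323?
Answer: -1/2338 ≈ -0.00042772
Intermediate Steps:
1/(3665 + (X - 1*4680)) = 1/(3665 + (-1323 - 1*4680)) = 1/(3665 + (-1323 - 4680)) = 1/(3665 - 6003) = 1/(-2338) = -1/2338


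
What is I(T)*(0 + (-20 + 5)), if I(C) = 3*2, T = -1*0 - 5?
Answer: -90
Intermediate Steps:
T = -5 (T = 0 - 5 = -5)
I(C) = 6
I(T)*(0 + (-20 + 5)) = 6*(0 + (-20 + 5)) = 6*(0 - 15) = 6*(-15) = -90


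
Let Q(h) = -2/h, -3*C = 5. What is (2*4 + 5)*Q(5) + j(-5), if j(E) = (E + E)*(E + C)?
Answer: 922/15 ≈ 61.467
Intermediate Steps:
C = -5/3 (C = -⅓*5 = -5/3 ≈ -1.6667)
j(E) = 2*E*(-5/3 + E) (j(E) = (E + E)*(E - 5/3) = (2*E)*(-5/3 + E) = 2*E*(-5/3 + E))
(2*4 + 5)*Q(5) + j(-5) = (2*4 + 5)*(-2/5) + (⅔)*(-5)*(-5 + 3*(-5)) = (8 + 5)*(-2*⅕) + (⅔)*(-5)*(-5 - 15) = 13*(-⅖) + (⅔)*(-5)*(-20) = -26/5 + 200/3 = 922/15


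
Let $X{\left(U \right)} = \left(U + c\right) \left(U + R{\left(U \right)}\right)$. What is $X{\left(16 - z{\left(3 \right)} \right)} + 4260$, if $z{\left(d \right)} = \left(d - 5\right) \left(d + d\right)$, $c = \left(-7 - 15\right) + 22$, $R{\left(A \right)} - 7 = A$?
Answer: $6024$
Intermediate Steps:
$R{\left(A \right)} = 7 + A$
$c = 0$ ($c = -22 + 22 = 0$)
$z{\left(d \right)} = 2 d \left(-5 + d\right)$ ($z{\left(d \right)} = \left(-5 + d\right) 2 d = 2 d \left(-5 + d\right)$)
$X{\left(U \right)} = U \left(7 + 2 U\right)$ ($X{\left(U \right)} = \left(U + 0\right) \left(U + \left(7 + U\right)\right) = U \left(7 + 2 U\right)$)
$X{\left(16 - z{\left(3 \right)} \right)} + 4260 = \left(16 - 2 \cdot 3 \left(-5 + 3\right)\right) \left(7 + 2 \left(16 - 2 \cdot 3 \left(-5 + 3\right)\right)\right) + 4260 = \left(16 - 2 \cdot 3 \left(-2\right)\right) \left(7 + 2 \left(16 - 2 \cdot 3 \left(-2\right)\right)\right) + 4260 = \left(16 - -12\right) \left(7 + 2 \left(16 - -12\right)\right) + 4260 = \left(16 + 12\right) \left(7 + 2 \left(16 + 12\right)\right) + 4260 = 28 \left(7 + 2 \cdot 28\right) + 4260 = 28 \left(7 + 56\right) + 4260 = 28 \cdot 63 + 4260 = 1764 + 4260 = 6024$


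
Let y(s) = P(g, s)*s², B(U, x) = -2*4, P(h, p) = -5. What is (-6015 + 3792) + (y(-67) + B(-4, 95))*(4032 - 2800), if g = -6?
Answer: -27664319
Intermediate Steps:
B(U, x) = -8
y(s) = -5*s²
(-6015 + 3792) + (y(-67) + B(-4, 95))*(4032 - 2800) = (-6015 + 3792) + (-5*(-67)² - 8)*(4032 - 2800) = -2223 + (-5*4489 - 8)*1232 = -2223 + (-22445 - 8)*1232 = -2223 - 22453*1232 = -2223 - 27662096 = -27664319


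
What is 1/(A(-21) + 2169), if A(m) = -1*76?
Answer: 1/2093 ≈ 0.00047778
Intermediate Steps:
A(m) = -76
1/(A(-21) + 2169) = 1/(-76 + 2169) = 1/2093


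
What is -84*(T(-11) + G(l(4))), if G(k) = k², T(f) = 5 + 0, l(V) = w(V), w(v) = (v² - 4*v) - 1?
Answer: -504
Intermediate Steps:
w(v) = -1 + v² - 4*v
l(V) = -1 + V² - 4*V
T(f) = 5
-84*(T(-11) + G(l(4))) = -84*(5 + (-1 + 4² - 4*4)²) = -84*(5 + (-1 + 16 - 16)²) = -84*(5 + (-1)²) = -84*(5 + 1) = -84*6 = -504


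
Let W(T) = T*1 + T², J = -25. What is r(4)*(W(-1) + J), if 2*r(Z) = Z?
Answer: -50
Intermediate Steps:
r(Z) = Z/2
W(T) = T + T²
r(4)*(W(-1) + J) = ((½)*4)*(-(1 - 1) - 25) = 2*(-1*0 - 25) = 2*(0 - 25) = 2*(-25) = -50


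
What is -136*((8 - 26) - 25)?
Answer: 5848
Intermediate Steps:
-136*((8 - 26) - 25) = -136*(-18 - 25) = -136*(-43) = 5848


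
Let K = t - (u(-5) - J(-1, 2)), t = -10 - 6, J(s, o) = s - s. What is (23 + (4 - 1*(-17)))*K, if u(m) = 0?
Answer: -704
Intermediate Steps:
J(s, o) = 0
t = -16
K = -16 (K = -16 - (0 - 1*0) = -16 - (0 + 0) = -16 - 1*0 = -16 + 0 = -16)
(23 + (4 - 1*(-17)))*K = (23 + (4 - 1*(-17)))*(-16) = (23 + (4 + 17))*(-16) = (23 + 21)*(-16) = 44*(-16) = -704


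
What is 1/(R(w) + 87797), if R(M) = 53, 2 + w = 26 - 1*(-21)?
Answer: 1/87850 ≈ 1.1383e-5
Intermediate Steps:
w = 45 (w = -2 + (26 - 1*(-21)) = -2 + (26 + 21) = -2 + 47 = 45)
1/(R(w) + 87797) = 1/(53 + 87797) = 1/87850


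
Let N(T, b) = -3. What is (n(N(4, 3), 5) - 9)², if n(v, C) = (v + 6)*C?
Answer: 36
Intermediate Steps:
n(v, C) = C*(6 + v) (n(v, C) = (6 + v)*C = C*(6 + v))
(n(N(4, 3), 5) - 9)² = (5*(6 - 3) - 9)² = (5*3 - 9)² = (15 - 9)² = 6² = 36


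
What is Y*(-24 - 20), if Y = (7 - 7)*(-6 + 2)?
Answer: 0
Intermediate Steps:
Y = 0 (Y = 0*(-4) = 0)
Y*(-24 - 20) = 0*(-24 - 20) = 0*(-44) = 0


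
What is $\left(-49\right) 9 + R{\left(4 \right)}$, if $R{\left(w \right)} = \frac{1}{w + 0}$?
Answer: $- \frac{1763}{4} \approx -440.75$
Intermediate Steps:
$R{\left(w \right)} = \frac{1}{w}$
$\left(-49\right) 9 + R{\left(4 \right)} = \left(-49\right) 9 + \frac{1}{4} = -441 + \frac{1}{4} = - \frac{1763}{4}$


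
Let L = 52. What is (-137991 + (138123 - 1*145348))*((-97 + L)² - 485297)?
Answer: 70178826752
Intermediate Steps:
(-137991 + (138123 - 1*145348))*((-97 + L)² - 485297) = (-137991 + (138123 - 1*145348))*((-97 + 52)² - 485297) = (-137991 + (138123 - 145348))*((-45)² - 485297) = (-137991 - 7225)*(2025 - 485297) = -145216*(-483272) = 70178826752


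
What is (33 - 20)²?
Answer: 169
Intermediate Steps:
(33 - 20)² = 13² = 169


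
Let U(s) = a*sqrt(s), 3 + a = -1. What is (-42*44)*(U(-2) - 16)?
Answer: 29568 + 7392*I*sqrt(2) ≈ 29568.0 + 10454.0*I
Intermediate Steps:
a = -4 (a = -3 - 1 = -4)
U(s) = -4*sqrt(s)
(-42*44)*(U(-2) - 16) = (-42*44)*(-4*I*sqrt(2) - 16) = -1848*(-4*I*sqrt(2) - 16) = -1848*(-16 - 4*I*sqrt(2)) = 29568 + 7392*I*sqrt(2)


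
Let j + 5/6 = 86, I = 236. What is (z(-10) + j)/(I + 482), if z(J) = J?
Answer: 451/4308 ≈ 0.10469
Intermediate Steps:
j = 511/6 (j = -5/6 + 86 = 511/6 ≈ 85.167)
(z(-10) + j)/(I + 482) = (-10 + 511/6)/(236 + 482) = (451/6)/718 = (451/6)*(1/718) = 451/4308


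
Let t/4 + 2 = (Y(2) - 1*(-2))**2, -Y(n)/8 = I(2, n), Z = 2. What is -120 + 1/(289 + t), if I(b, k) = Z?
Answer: -127799/1065 ≈ -120.00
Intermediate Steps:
I(b, k) = 2
Y(n) = -16 (Y(n) = -8*2 = -16)
t = 776 (t = -8 + 4*(-16 - 1*(-2))**2 = -8 + 4*(-16 + 2)**2 = -8 + 4*(-14)**2 = -8 + 4*196 = -8 + 784 = 776)
-120 + 1/(289 + t) = -120 + 1/(289 + 776) = -120 + 1/1065 = -127799/1065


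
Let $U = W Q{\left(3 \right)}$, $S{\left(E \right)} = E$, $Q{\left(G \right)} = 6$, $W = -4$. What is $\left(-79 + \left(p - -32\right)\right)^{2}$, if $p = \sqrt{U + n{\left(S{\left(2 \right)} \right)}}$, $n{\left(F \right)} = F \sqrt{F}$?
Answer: $\left(47 - i \sqrt{2} \sqrt{12 - \sqrt{2}}\right)^{2} \approx 2187.8 - 432.52 i$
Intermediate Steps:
$n{\left(F \right)} = F^{\frac{3}{2}}$
$U = -24$ ($U = \left(-4\right) 6 = -24$)
$p = \sqrt{-24 + 2 \sqrt{2}}$ ($p = \sqrt{-24 + 2^{\frac{3}{2}}} = \sqrt{-24 + 2 \sqrt{2}} \approx 4.6013 i$)
$\left(-79 + \left(p - -32\right)\right)^{2} = \left(-79 + \left(\sqrt{-24 + 2 \sqrt{2}} - -32\right)\right)^{2} = \left(-79 + \left(\sqrt{-24 + 2 \sqrt{2}} + 32\right)\right)^{2} = \left(-79 + \left(32 + \sqrt{-24 + 2 \sqrt{2}}\right)\right)^{2} = \left(-47 + \sqrt{-24 + 2 \sqrt{2}}\right)^{2}$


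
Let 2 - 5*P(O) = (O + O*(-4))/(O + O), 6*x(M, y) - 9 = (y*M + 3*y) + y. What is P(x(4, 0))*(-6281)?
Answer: -43967/10 ≈ -4396.7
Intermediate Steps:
x(M, y) = 3/2 + 2*y/3 + M*y/6 (x(M, y) = 3/2 + ((y*M + 3*y) + y)/6 = 3/2 + ((M*y + 3*y) + y)/6 = 3/2 + ((3*y + M*y) + y)/6 = 3/2 + (4*y + M*y)/6 = 3/2 + (2*y/3 + M*y/6) = 3/2 + 2*y/3 + M*y/6)
P(O) = 7/10 (P(O) = 2/5 - (O + O*(-4))/(5*(O + O)) = 2/5 - (O - 4*O)/(5*(2*O)) = 2/5 - (-3*O)*1/(2*O)/5 = 2/5 - 1/5*(-3/2) = 2/5 + 3/10 = 7/10)
P(x(4, 0))*(-6281) = (7/10)*(-6281) = -43967/10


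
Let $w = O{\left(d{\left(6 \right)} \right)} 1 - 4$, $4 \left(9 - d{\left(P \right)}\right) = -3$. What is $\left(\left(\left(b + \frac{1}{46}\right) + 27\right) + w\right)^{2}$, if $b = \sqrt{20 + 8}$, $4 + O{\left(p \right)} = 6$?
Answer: $\frac{1384049}{2116} + \frac{2302 \sqrt{7}}{23} \approx 918.89$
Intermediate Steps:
$d{\left(P \right)} = \frac{39}{4}$ ($d{\left(P \right)} = 9 - - \frac{3}{4} = 9 + \frac{3}{4} = \frac{39}{4}$)
$O{\left(p \right)} = 2$ ($O{\left(p \right)} = -4 + 6 = 2$)
$w = -2$ ($w = 2 \cdot 1 - 4 = 2 - 4 = -2$)
$b = 2 \sqrt{7}$ ($b = \sqrt{28} = 2 \sqrt{7} \approx 5.2915$)
$\left(\left(\left(b + \frac{1}{46}\right) + 27\right) + w\right)^{2} = \left(\left(\left(2 \sqrt{7} + \frac{1}{46}\right) + 27\right) - 2\right)^{2} = \left(\left(\left(\frac{1}{46} + 2 \sqrt{7}\right) + 27\right) - 2\right)^{2} = \left(\left(\frac{1243}{46} + 2 \sqrt{7}\right) - 2\right)^{2} = \left(\frac{1151}{46} + 2 \sqrt{7}\right)^{2}$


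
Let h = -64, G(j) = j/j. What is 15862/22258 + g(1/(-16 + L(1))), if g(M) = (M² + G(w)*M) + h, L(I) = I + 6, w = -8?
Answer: -57139357/901449 ≈ -63.386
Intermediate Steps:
G(j) = 1
L(I) = 6 + I
g(M) = -64 + M + M² (g(M) = (M² + 1*M) - 64 = (M² + M) - 64 = (M + M²) - 64 = -64 + M + M²)
15862/22258 + g(1/(-16 + L(1))) = 15862/22258 + (-64 + 1/(-16 + (6 + 1)) + (1/(-16 + (6 + 1)))²) = 15862*(1/22258) + (-64 + 1/(-16 + 7) + (1/(-16 + 7))²) = 7931/11129 + (-64 + 1/(-9) + (1/(-9))²) = 7931/11129 + (-64 - ⅑ + (-⅑)²) = 7931/11129 + (-64 - ⅑ + 1/81) = 7931/11129 - 5192/81 = -57139357/901449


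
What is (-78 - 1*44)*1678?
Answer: -204716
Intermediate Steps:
(-78 - 1*44)*1678 = (-78 - 44)*1678 = -122*1678 = -204716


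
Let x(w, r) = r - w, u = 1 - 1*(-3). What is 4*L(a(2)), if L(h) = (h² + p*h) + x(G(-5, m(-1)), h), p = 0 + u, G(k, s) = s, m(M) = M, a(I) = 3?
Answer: 100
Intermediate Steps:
u = 4 (u = 1 + 3 = 4)
p = 4 (p = 0 + 4 = 4)
L(h) = 1 + h² + 5*h (L(h) = (h² + 4*h) + (h - 1*(-1)) = (h² + 4*h) + (h + 1) = (h² + 4*h) + (1 + h) = 1 + h² + 5*h)
4*L(a(2)) = 4*(1 + 3² + 5*3) = 4*(1 + 9 + 15) = 4*25 = 100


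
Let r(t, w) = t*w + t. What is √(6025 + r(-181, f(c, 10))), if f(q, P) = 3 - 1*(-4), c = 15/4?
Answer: √4577 ≈ 67.654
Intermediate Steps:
c = 15/4 (c = 15*(¼) = 15/4 ≈ 3.7500)
f(q, P) = 7 (f(q, P) = 3 + 4 = 7)
r(t, w) = t + t*w
√(6025 + r(-181, f(c, 10))) = √(6025 - 181*(1 + 7)) = √(6025 - 181*8) = √(6025 - 1448) = √4577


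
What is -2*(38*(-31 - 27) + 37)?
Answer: 4334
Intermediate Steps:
-2*(38*(-31 - 27) + 37) = -2*(38*(-58) + 37) = -2*(-2204 + 37) = -2*(-2167) = 4334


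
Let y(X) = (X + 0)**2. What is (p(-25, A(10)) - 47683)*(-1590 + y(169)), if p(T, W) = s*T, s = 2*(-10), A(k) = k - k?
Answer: -1272572693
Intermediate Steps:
A(k) = 0
s = -20
p(T, W) = -20*T
y(X) = X**2
(p(-25, A(10)) - 47683)*(-1590 + y(169)) = (-20*(-25) - 47683)*(-1590 + 169**2) = (500 - 47683)*(-1590 + 28561) = -47183*26971 = -1272572693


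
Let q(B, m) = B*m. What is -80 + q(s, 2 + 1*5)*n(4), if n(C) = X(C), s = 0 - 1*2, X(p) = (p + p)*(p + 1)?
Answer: -640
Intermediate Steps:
X(p) = 2*p*(1 + p) (X(p) = (2*p)*(1 + p) = 2*p*(1 + p))
s = -2 (s = 0 - 2 = -2)
n(C) = 2*C*(1 + C)
-80 + q(s, 2 + 1*5)*n(4) = -80 + (-2*(2 + 1*5))*(2*4*(1 + 4)) = -80 + (-2*(2 + 5))*(2*4*5) = -80 - 2*7*40 = -80 - 14*40 = -80 - 560 = -640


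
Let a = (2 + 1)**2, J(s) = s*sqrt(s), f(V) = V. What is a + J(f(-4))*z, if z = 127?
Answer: 9 - 1016*I ≈ 9.0 - 1016.0*I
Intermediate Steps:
J(s) = s**(3/2)
a = 9 (a = 3**2 = 9)
a + J(f(-4))*z = 9 + (-4)**(3/2)*127 = 9 - 8*I*127 = 9 - 1016*I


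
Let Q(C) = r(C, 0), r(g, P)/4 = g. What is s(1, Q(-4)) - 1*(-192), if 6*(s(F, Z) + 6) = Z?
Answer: 550/3 ≈ 183.33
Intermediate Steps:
r(g, P) = 4*g
Q(C) = 4*C
s(F, Z) = -6 + Z/6
s(1, Q(-4)) - 1*(-192) = (-6 + (4*(-4))/6) - 1*(-192) = (-6 + (⅙)*(-16)) + 192 = (-6 - 8/3) + 192 = -26/3 + 192 = 550/3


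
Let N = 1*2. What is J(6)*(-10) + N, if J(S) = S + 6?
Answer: -118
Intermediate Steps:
J(S) = 6 + S
N = 2
J(6)*(-10) + N = (6 + 6)*(-10) + 2 = 12*(-10) + 2 = -120 + 2 = -118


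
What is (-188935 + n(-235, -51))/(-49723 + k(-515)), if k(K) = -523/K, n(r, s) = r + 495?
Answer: 97167625/25606822 ≈ 3.7946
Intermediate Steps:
n(r, s) = 495 + r
(-188935 + n(-235, -51))/(-49723 + k(-515)) = (-188935 + (495 - 235))/(-49723 - 523/(-515)) = (-188935 + 260)/(-49723 - 523*(-1/515)) = -188675/(-49723 + 523/515) = -188675/(-25606822/515) = -188675*(-515/25606822) = 97167625/25606822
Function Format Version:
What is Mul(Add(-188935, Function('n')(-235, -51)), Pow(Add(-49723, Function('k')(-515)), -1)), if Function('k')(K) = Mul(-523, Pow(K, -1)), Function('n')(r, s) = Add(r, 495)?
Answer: Rational(97167625, 25606822) ≈ 3.7946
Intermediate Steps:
Function('n')(r, s) = Add(495, r)
Mul(Add(-188935, Function('n')(-235, -51)), Pow(Add(-49723, Function('k')(-515)), -1)) = Mul(Add(-188935, Add(495, -235)), Pow(Add(-49723, Mul(-523, Pow(-515, -1))), -1)) = Mul(Add(-188935, 260), Pow(Add(-49723, Mul(-523, Rational(-1, 515))), -1)) = Mul(-188675, Pow(Add(-49723, Rational(523, 515)), -1)) = Mul(-188675, Pow(Rational(-25606822, 515), -1)) = Mul(-188675, Rational(-515, 25606822)) = Rational(97167625, 25606822)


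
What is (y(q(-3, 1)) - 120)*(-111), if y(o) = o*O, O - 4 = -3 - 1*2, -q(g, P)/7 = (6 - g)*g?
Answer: 34299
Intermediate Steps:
q(g, P) = -7*g*(6 - g) (q(g, P) = -7*(6 - g)*g = -7*g*(6 - g))
O = -1 (O = 4 + (-3 - 1*2) = 4 + (-3 - 2) = 4 - 5 = -1)
y(o) = -o (y(o) = o*(-1) = -o)
(y(q(-3, 1)) - 120)*(-111) = (-7*(-3)*(-6 - 3) - 120)*(-111) = (-7*(-3)*(-9) - 120)*(-111) = (-1*189 - 120)*(-111) = (-189 - 120)*(-111) = -309*(-111) = 34299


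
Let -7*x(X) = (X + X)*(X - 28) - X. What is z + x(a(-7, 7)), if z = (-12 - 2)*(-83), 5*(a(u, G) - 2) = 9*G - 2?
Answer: 213503/175 ≈ 1220.0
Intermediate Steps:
a(u, G) = 8/5 + 9*G/5 (a(u, G) = 2 + (9*G - 2)/5 = 2 + (-2 + 9*G)/5 = 2 + (-2/5 + 9*G/5) = 8/5 + 9*G/5)
x(X) = X/7 - 2*X*(-28 + X)/7 (x(X) = -((X + X)*(X - 28) - X)/7 = -((2*X)*(-28 + X) - X)/7 = -(2*X*(-28 + X) - X)/7 = -(-X + 2*X*(-28 + X))/7 = X/7 - 2*X*(-28 + X)/7)
z = 1162 (z = -14*(-83) = 1162)
z + x(a(-7, 7)) = 1162 + (8/5 + (9/5)*7)*(57 - 2*(8/5 + (9/5)*7))/7 = 1162 + (8/5 + 63/5)*(57 - 2*(8/5 + 63/5))/7 = 1162 + (1/7)*(71/5)*(57 - 2*71/5) = 1162 + (1/7)*(71/5)*(57 - 142/5) = 1162 + (1/7)*(71/5)*(143/5) = 1162 + 10153/175 = 213503/175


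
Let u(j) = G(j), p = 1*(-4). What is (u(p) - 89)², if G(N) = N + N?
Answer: 9409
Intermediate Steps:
p = -4
G(N) = 2*N
u(j) = 2*j
(u(p) - 89)² = (2*(-4) - 89)² = (-8 - 89)² = (-97)² = 9409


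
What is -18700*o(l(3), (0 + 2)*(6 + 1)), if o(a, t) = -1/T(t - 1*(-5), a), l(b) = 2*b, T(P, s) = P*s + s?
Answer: 935/6 ≈ 155.83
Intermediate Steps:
T(P, s) = s + P*s
o(a, t) = -1/(a*(6 + t)) (o(a, t) = -1/(a*(1 + (t - 1*(-5)))) = -1/(a*(1 + (t + 5))) = -1/(a*(1 + (5 + t))) = -1/(a*(6 + t)))
-18700*o(l(3), (0 + 2)*(6 + 1)) = -(-18700)/((2*3)*(6 + (0 + 2)*(6 + 1))) = -(-18700)/(6*(6 + 2*7)) = -(-18700)/(6*(6 + 14)) = -(-18700)/(6*20) = -18700*(-1/120) = 935/6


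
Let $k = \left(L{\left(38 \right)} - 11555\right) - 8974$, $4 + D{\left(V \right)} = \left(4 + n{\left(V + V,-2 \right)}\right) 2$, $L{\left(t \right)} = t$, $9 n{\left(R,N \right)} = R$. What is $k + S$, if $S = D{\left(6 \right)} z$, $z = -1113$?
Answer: $-27911$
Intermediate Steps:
$n{\left(R,N \right)} = \frac{R}{9}$
$D{\left(V \right)} = 4 + \frac{4 V}{9}$ ($D{\left(V \right)} = -4 + \left(4 + \frac{V + V}{9}\right) 2 = -4 + \left(4 + \frac{2 V}{9}\right) 2 = -4 + \left(8 + \frac{4 V}{9}\right) = 4 + \frac{4 V}{9}$)
$S = -7420$ ($S = \left(4 + \frac{4}{9} \cdot 6\right) \left(-1113\right) = \left(4 + \frac{8}{3}\right) \left(-1113\right) = \frac{20}{3} \left(-1113\right) = -7420$)
$k = -20491$ ($k = \left(38 - 11555\right) - 8974 = -11517 - 8974 = -20491$)
$k + S = -20491 - 7420 = -27911$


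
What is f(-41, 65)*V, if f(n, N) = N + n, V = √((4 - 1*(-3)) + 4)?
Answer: 24*√11 ≈ 79.599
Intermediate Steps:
V = √11 (V = √((4 + 3) + 4) = √(7 + 4) = √11 ≈ 3.3166)
f(-41, 65)*V = (65 - 41)*√11 = 24*√11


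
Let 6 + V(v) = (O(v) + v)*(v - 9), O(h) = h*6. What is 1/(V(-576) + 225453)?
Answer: 1/2584167 ≈ 3.8697e-7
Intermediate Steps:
O(h) = 6*h
V(v) = -6 + 7*v*(-9 + v) (V(v) = -6 + (6*v + v)*(v - 9) = -6 + (7*v)*(-9 + v) = -6 + 7*v*(-9 + v))
1/(V(-576) + 225453) = 1/((-6 - 63*(-576) + 7*(-576)²) + 225453) = 1/((-6 + 36288 + 7*331776) + 225453) = 1/((-6 + 36288 + 2322432) + 225453) = 1/(2358714 + 225453) = 1/2584167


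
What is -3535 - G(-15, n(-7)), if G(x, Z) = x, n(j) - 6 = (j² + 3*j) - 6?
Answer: -3520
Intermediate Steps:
n(j) = j² + 3*j (n(j) = 6 + ((j² + 3*j) - 6) = 6 + (-6 + j² + 3*j) = j² + 3*j)
-3535 - G(-15, n(-7)) = -3535 - 1*(-15) = -3535 + 15 = -3520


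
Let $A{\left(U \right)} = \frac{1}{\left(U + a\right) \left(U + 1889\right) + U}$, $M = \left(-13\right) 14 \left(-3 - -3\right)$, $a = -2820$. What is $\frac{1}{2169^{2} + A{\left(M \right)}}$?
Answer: $\frac{5326980}{25061102355779} \approx 2.1256 \cdot 10^{-7}$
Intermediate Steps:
$M = 0$ ($M = - 182 \left(-3 + 3\right) = \left(-182\right) 0 = 0$)
$A{\left(U \right)} = \frac{1}{U + \left(-2820 + U\right) \left(1889 + U\right)}$ ($A{\left(U \right)} = \frac{1}{\left(U - 2820\right) \left(U + 1889\right) + U} = \frac{1}{\left(-2820 + U\right) \left(1889 + U\right) + U} = \frac{1}{U + \left(-2820 + U\right) \left(1889 + U\right)}$)
$\frac{1}{2169^{2} + A{\left(M \right)}} = \frac{1}{2169^{2} + \frac{1}{-5326980 + 0^{2} - 0}} = \frac{1}{4704561 + \frac{1}{-5326980 + 0 + 0}} = \frac{1}{4704561 + \frac{1}{-5326980}} = \frac{1}{4704561 - \frac{1}{5326980}} = \frac{1}{\frac{25061102355779}{5326980}} = \frac{5326980}{25061102355779}$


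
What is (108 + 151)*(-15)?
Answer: -3885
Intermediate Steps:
(108 + 151)*(-15) = 259*(-15) = -3885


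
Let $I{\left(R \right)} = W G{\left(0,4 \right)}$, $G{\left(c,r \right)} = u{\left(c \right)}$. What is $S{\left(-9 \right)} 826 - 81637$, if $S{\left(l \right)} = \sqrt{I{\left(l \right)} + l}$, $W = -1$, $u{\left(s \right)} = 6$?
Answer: $-81637 + 826 i \sqrt{15} \approx -81637.0 + 3199.1 i$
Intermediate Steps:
$G{\left(c,r \right)} = 6$
$I{\left(R \right)} = -6$ ($I{\left(R \right)} = \left(-1\right) 6 = -6$)
$S{\left(l \right)} = \sqrt{-6 + l}$
$S{\left(-9 \right)} 826 - 81637 = \sqrt{-6 - 9} \cdot 826 - 81637 = \sqrt{-15} \cdot 826 - 81637 = i \sqrt{15} \cdot 826 - 81637 = 826 i \sqrt{15} - 81637 = -81637 + 826 i \sqrt{15}$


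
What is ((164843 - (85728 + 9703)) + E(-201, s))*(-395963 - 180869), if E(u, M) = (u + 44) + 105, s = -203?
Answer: -40009067520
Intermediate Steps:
E(u, M) = 149 + u (E(u, M) = (44 + u) + 105 = 149 + u)
((164843 - (85728 + 9703)) + E(-201, s))*(-395963 - 180869) = ((164843 - (85728 + 9703)) + (149 - 201))*(-395963 - 180869) = ((164843 - 1*95431) - 52)*(-576832) = ((164843 - 95431) - 52)*(-576832) = (69412 - 52)*(-576832) = 69360*(-576832) = -40009067520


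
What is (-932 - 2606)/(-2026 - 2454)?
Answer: 1769/2240 ≈ 0.78973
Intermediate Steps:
(-932 - 2606)/(-2026 - 2454) = -3538/(-4480) = -3538*(-1/4480) = 1769/2240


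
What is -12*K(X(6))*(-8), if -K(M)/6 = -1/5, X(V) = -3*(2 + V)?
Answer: 576/5 ≈ 115.20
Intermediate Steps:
X(V) = -6 - 3*V
K(M) = 6/5 (K(M) = -(-6)/5 = -6*(-1/5) = 6/5)
-12*K(X(6))*(-8) = -12*6/5*(-8) = -72/5*(-8) = 576/5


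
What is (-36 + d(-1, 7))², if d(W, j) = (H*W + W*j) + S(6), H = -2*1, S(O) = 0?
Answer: 1681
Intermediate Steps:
H = -2
d(W, j) = -2*W + W*j (d(W, j) = (-2*W + W*j) + 0 = -2*W + W*j)
(-36 + d(-1, 7))² = (-36 - (-2 + 7))² = (-36 - 1*5)² = (-36 - 5)² = (-41)² = 1681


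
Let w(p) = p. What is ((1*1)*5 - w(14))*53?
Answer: -477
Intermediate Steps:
((1*1)*5 - w(14))*53 = ((1*1)*5 - 1*14)*53 = (1*5 - 14)*53 = (5 - 14)*53 = -9*53 = -477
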